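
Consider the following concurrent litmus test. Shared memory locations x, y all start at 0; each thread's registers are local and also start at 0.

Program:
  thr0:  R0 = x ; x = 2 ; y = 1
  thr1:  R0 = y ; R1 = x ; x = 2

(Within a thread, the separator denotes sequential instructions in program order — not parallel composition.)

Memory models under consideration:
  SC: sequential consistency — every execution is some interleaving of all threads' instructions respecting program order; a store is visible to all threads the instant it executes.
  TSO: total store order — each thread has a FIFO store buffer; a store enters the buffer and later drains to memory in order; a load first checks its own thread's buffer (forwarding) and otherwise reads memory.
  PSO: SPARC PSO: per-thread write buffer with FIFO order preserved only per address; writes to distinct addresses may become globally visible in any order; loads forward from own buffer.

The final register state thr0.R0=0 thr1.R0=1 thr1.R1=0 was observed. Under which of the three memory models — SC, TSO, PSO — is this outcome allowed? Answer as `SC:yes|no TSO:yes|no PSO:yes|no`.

outcome vector order: (thr0.R0,thr1.R0,thr1.R1)
[SC] allowed = {(0,0,0), (0,0,2), (0,1,2), (2,0,0)}
[TSO] allowed = {(0,0,0), (0,0,2), (0,1,2), (2,0,0)}
[PSO] allowed = {(0,0,0), (0,0,2), (0,1,0), (0,1,2), (2,0,0)}
target (0,1,0) ∈ {PSO}

SC:no TSO:no PSO:yes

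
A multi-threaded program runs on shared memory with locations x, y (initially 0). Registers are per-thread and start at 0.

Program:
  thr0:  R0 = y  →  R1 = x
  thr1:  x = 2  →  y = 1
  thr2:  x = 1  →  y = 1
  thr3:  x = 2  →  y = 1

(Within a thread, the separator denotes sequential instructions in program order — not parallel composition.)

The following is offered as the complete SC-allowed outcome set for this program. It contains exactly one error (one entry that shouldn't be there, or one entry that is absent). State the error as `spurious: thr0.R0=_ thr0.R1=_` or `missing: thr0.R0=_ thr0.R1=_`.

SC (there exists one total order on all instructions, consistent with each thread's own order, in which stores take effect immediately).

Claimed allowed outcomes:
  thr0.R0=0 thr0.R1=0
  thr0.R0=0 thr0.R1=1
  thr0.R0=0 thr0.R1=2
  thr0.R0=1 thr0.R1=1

outcome vector order: (thr0.R0,thr0.R1)
[SC] allowed = {00 01 02 11 12}
SC∖claimed = {12}

missing: thr0.R0=1 thr0.R1=2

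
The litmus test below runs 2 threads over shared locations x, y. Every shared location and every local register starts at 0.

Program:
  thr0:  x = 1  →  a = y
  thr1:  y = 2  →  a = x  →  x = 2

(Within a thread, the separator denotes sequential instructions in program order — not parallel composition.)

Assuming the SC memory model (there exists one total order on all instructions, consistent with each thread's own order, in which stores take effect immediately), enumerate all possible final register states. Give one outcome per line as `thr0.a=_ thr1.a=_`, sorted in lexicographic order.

outcome vector order: (thr0.a,thr1.a)
|SC outcomes| = 3

thr0.a=0 thr1.a=1
thr0.a=2 thr1.a=0
thr0.a=2 thr1.a=1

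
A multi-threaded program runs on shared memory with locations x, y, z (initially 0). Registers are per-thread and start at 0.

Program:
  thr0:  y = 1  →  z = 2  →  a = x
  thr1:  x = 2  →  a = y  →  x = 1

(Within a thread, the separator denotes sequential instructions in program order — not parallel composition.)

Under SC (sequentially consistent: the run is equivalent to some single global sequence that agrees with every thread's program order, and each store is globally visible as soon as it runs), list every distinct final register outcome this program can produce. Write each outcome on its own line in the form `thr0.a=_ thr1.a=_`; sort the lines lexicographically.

outcome vector order: (thr0.a,thr1.a)
|SC outcomes| = 5

thr0.a=0 thr1.a=1
thr0.a=1 thr1.a=0
thr0.a=1 thr1.a=1
thr0.a=2 thr1.a=0
thr0.a=2 thr1.a=1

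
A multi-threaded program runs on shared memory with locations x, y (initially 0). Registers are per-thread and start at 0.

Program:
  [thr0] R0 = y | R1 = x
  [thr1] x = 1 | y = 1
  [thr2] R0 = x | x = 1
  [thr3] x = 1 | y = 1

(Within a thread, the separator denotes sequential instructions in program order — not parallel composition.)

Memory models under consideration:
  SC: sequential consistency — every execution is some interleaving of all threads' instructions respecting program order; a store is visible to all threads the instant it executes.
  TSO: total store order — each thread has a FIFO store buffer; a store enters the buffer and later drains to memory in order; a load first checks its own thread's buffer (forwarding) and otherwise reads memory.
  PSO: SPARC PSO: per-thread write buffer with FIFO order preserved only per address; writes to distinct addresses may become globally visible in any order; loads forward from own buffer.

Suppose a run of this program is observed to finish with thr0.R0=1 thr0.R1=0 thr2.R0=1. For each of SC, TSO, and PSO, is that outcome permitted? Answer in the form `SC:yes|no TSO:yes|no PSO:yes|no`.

SC:no TSO:no PSO:yes

outcome vector order: (thr0.R0,thr0.R1,thr2.R0)
under SC → (0,0,0); (0,0,1); (0,1,0); (0,1,1); (1,1,0); (1,1,1)
under TSO → (0,0,0); (0,0,1); (0,1,0); (0,1,1); (1,1,0); (1,1,1)
under PSO → (0,0,0); (0,0,1); (0,1,0); (0,1,1); (1,0,0); (1,0,1); (1,1,0); (1,1,1)
target (1,0,1) ∈ {PSO}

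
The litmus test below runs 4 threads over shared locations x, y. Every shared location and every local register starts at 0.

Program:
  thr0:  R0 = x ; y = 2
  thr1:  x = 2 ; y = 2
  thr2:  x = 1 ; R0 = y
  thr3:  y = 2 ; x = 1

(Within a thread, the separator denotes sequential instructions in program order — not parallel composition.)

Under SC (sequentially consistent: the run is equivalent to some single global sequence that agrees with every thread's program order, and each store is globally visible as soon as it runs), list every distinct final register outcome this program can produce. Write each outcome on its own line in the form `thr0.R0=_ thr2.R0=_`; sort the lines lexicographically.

thr0.R0=0 thr2.R0=0
thr0.R0=0 thr2.R0=2
thr0.R0=1 thr2.R0=0
thr0.R0=1 thr2.R0=2
thr0.R0=2 thr2.R0=0
thr0.R0=2 thr2.R0=2

outcome vector order: (thr0.R0,thr2.R0)
|SC outcomes| = 6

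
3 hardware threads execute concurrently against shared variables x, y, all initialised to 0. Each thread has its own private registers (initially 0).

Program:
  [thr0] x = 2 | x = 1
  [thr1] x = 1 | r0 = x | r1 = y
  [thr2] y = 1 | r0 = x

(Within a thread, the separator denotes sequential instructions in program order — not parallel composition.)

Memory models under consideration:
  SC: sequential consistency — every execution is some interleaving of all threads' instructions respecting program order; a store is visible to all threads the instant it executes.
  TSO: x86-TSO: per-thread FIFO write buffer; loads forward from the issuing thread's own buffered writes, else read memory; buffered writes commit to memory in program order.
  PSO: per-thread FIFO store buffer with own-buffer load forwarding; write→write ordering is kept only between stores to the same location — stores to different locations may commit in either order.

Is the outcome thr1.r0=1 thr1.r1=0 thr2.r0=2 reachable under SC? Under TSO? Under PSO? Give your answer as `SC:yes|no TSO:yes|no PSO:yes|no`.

outcome vector order: (thr1.r0,thr1.r1,thr2.r0)
under SC → <1 0 1>; <1 0 2>; <1 1 0>; <1 1 1>; <1 1 2>; <2 0 1>; <2 0 2>; <2 1 0>; <2 1 1>; <2 1 2>
under TSO → <1 0 0>; <1 0 1>; <1 0 2>; <1 1 0>; <1 1 1>; <1 1 2>; <2 0 0>; <2 0 1>; <2 0 2>; <2 1 0>; <2 1 1>; <2 1 2>
under PSO → <1 0 0>; <1 0 1>; <1 0 2>; <1 1 0>; <1 1 1>; <1 1 2>; <2 0 0>; <2 0 1>; <2 0 2>; <2 1 0>; <2 1 1>; <2 1 2>
target <1 0 2> ∈ {SC,TSO,PSO}

SC:yes TSO:yes PSO:yes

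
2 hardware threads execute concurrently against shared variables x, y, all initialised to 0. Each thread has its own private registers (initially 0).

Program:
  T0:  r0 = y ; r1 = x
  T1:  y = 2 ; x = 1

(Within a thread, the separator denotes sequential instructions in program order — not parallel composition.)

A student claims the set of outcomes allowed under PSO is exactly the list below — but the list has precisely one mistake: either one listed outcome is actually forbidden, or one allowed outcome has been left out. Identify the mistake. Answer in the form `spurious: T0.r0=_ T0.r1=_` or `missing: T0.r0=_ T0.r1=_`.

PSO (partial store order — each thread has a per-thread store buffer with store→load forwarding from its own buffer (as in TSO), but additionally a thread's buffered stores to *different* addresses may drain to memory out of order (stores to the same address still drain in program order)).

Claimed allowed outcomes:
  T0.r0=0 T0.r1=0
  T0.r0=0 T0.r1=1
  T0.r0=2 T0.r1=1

outcome vector order: (T0.r0,T0.r1)
under PSO → (0,0); (0,1); (2,0); (2,1)
PSO∖claimed = {(2,0)}

missing: T0.r0=2 T0.r1=0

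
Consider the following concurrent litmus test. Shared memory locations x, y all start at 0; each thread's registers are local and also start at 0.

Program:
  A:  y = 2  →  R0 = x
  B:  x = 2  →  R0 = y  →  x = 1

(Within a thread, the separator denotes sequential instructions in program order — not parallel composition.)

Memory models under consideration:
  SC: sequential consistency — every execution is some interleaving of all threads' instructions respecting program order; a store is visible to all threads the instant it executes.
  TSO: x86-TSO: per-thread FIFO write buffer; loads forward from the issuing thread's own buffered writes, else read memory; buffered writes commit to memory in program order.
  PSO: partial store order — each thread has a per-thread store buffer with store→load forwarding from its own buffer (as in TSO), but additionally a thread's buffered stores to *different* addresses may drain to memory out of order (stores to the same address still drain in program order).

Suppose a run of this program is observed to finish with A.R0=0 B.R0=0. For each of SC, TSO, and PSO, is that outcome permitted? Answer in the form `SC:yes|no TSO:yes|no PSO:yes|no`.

SC:no TSO:yes PSO:yes

outcome vector order: (A.R0,B.R0)
[SC] allowed = {<0 2> <1 0> <1 2> <2 0> <2 2>}
[TSO] allowed = {<0 0> <0 2> <1 0> <1 2> <2 0> <2 2>}
[PSO] allowed = {<0 0> <0 2> <1 0> <1 2> <2 0> <2 2>}
target <0 0> ∈ {TSO,PSO}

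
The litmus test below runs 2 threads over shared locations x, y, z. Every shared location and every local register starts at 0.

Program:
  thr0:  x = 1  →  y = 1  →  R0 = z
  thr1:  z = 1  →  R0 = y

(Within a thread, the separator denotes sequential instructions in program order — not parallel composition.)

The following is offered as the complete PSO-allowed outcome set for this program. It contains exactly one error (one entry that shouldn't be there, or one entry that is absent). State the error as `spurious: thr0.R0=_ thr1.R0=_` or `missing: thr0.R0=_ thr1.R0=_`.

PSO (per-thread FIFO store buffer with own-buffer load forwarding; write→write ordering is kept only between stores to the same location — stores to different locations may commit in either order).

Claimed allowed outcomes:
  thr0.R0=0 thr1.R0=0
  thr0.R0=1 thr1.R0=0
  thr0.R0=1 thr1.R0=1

outcome vector order: (thr0.R0,thr1.R0)
PSO (4): 0/0, 0/1, 1/0, 1/1
PSO∖claimed = {0/1}

missing: thr0.R0=0 thr1.R0=1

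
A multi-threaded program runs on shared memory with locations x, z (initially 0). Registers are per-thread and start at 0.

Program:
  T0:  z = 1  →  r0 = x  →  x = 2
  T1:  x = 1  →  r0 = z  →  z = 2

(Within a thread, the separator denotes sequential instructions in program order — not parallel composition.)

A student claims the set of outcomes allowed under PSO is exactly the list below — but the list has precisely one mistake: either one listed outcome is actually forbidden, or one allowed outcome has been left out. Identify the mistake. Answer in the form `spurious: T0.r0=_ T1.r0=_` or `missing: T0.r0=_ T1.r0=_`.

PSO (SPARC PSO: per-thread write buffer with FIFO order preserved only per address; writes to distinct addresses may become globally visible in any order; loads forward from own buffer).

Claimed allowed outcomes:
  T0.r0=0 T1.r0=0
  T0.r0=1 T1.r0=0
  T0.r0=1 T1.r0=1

outcome vector order: (T0.r0,T1.r0)
under PSO → 00 01 10 11
PSO∖claimed = {01}

missing: T0.r0=0 T1.r0=1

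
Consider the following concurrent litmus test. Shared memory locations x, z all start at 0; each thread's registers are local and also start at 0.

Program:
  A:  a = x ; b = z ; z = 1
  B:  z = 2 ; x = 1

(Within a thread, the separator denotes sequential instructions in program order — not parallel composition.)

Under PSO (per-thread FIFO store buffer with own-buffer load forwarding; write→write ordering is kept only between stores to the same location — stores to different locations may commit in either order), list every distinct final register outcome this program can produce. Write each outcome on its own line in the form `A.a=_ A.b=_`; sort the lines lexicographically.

outcome vector order: (A.a,A.b)
|PSO outcomes| = 4

A.a=0 A.b=0
A.a=0 A.b=2
A.a=1 A.b=0
A.a=1 A.b=2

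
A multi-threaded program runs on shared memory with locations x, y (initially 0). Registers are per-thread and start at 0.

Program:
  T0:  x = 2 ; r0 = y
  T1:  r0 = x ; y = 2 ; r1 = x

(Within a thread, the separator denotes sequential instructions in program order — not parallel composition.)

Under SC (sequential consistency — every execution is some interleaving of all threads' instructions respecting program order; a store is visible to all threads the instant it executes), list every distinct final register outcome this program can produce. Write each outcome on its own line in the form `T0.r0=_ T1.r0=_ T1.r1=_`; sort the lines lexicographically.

T0.r0=0 T1.r0=0 T1.r1=2
T0.r0=0 T1.r0=2 T1.r1=2
T0.r0=2 T1.r0=0 T1.r1=0
T0.r0=2 T1.r0=0 T1.r1=2
T0.r0=2 T1.r0=2 T1.r1=2

outcome vector order: (T0.r0,T1.r0,T1.r1)
|SC outcomes| = 5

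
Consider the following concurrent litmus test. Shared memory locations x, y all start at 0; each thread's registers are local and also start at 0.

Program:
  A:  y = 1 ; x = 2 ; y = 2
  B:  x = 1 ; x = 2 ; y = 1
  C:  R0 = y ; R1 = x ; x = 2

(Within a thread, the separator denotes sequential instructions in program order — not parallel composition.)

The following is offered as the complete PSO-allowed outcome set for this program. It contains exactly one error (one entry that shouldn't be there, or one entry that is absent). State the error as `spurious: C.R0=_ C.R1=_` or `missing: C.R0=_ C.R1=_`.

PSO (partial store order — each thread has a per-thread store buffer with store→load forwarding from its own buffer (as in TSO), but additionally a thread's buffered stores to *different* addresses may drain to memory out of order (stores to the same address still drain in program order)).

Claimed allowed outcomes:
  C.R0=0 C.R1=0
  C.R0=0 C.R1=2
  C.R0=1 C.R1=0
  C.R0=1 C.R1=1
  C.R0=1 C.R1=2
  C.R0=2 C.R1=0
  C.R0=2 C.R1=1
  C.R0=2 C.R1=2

missing: C.R0=0 C.R1=1

outcome vector order: (C.R0,C.R1)
PSO: 9 outcomes — {0/0, 0/1, 0/2, 1/0, 1/1, 1/2, 2/0, 2/1, 2/2}
PSO∖claimed = {0/1}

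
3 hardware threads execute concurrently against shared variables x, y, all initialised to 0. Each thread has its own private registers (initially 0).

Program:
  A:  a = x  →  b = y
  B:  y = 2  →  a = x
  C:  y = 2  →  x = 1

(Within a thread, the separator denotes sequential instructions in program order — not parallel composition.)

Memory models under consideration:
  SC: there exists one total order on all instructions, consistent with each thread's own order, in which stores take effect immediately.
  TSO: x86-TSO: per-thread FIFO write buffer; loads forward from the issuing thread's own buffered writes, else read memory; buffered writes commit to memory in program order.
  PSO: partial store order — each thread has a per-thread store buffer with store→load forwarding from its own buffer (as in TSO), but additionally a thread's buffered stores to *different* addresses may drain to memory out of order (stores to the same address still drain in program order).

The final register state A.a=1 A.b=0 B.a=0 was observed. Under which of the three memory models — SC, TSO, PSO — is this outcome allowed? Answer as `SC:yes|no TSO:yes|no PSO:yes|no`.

SC:no TSO:no PSO:yes

outcome vector order: (A.a,A.b,B.a)
under SC → (0,0,0), (0,0,1), (0,2,0), (0,2,1), (1,2,0), (1,2,1)
under TSO → (0,0,0), (0,0,1), (0,2,0), (0,2,1), (1,2,0), (1,2,1)
under PSO → (0,0,0), (0,0,1), (0,2,0), (0,2,1), (1,0,0), (1,0,1), (1,2,0), (1,2,1)
target (1,0,0) ∈ {PSO}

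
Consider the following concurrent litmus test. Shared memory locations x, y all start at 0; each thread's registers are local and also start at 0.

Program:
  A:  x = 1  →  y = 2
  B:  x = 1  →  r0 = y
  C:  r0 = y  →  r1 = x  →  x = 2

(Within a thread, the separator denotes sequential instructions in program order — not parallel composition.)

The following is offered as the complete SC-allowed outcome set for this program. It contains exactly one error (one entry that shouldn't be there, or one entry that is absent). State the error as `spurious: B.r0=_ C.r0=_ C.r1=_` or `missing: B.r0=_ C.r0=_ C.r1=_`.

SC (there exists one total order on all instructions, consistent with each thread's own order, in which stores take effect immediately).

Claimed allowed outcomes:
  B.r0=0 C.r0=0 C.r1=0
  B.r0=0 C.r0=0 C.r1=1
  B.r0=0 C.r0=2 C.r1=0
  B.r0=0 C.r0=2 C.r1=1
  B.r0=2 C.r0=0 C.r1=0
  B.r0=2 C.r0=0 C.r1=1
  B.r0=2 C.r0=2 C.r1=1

outcome vector order: (B.r0,C.r0,C.r1)
under SC → (0,0,0); (0,0,1); (0,2,1); (2,0,0); (2,0,1); (2,2,1)
claimed∖SC = {(0,2,0)}

spurious: B.r0=0 C.r0=2 C.r1=0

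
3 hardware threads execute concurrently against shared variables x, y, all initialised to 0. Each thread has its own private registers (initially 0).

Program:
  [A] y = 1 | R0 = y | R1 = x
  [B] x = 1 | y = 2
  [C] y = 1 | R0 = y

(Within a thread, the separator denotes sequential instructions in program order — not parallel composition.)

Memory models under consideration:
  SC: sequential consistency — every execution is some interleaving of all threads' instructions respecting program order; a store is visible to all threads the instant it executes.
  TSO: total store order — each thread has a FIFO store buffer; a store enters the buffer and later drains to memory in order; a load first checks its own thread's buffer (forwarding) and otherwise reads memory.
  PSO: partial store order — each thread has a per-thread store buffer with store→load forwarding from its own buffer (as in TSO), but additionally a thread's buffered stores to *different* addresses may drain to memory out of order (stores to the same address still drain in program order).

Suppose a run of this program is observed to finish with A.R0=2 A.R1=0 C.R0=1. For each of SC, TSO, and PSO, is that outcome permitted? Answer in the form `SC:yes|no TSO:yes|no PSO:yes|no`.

outcome vector order: (A.R0,A.R1,C.R0)
SC: 6 outcomes — {1/0/1, 1/0/2, 1/1/1, 1/1/2, 2/1/1, 2/1/2}
TSO: 6 outcomes — {1/0/1, 1/0/2, 1/1/1, 1/1/2, 2/1/1, 2/1/2}
PSO: 8 outcomes — {1/0/1, 1/0/2, 1/1/1, 1/1/2, 2/0/1, 2/0/2, 2/1/1, 2/1/2}
target 2/0/1 ∈ {PSO}

SC:no TSO:no PSO:yes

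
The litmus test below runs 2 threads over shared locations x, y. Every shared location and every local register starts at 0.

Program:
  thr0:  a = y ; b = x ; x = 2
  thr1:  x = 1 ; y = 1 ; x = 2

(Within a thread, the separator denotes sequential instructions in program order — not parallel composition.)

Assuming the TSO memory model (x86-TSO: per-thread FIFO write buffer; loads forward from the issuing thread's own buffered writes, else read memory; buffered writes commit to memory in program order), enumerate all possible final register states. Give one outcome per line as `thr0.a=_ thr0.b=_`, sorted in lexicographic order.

thr0.a=0 thr0.b=0
thr0.a=0 thr0.b=1
thr0.a=0 thr0.b=2
thr0.a=1 thr0.b=1
thr0.a=1 thr0.b=2

outcome vector order: (thr0.a,thr0.b)
|TSO outcomes| = 5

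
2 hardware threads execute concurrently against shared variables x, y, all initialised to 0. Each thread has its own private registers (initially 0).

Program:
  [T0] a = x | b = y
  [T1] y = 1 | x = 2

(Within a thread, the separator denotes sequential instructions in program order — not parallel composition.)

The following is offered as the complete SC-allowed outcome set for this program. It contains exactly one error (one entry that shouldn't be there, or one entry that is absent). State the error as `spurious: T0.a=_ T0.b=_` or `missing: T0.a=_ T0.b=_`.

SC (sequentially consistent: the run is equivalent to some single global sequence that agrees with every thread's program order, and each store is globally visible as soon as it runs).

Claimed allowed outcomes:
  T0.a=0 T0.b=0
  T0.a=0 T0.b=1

missing: T0.a=2 T0.b=1

outcome vector order: (T0.a,T0.b)
[SC] allowed = {00, 01, 21}
SC∖claimed = {21}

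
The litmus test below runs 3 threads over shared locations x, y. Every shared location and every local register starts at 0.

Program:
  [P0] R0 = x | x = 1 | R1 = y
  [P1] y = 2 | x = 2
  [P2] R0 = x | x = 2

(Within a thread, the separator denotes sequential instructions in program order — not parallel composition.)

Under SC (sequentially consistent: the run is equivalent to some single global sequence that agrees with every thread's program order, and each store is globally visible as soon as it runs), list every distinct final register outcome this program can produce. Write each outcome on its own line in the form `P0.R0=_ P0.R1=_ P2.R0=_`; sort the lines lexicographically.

P0.R0=0 P0.R1=0 P2.R0=0
P0.R0=0 P0.R1=0 P2.R0=1
P0.R0=0 P0.R1=0 P2.R0=2
P0.R0=0 P0.R1=2 P2.R0=0
P0.R0=0 P0.R1=2 P2.R0=1
P0.R0=0 P0.R1=2 P2.R0=2
P0.R0=2 P0.R1=0 P2.R0=0
P0.R0=2 P0.R1=2 P2.R0=0
P0.R0=2 P0.R1=2 P2.R0=1
P0.R0=2 P0.R1=2 P2.R0=2

outcome vector order: (P0.R0,P0.R1,P2.R0)
|SC outcomes| = 10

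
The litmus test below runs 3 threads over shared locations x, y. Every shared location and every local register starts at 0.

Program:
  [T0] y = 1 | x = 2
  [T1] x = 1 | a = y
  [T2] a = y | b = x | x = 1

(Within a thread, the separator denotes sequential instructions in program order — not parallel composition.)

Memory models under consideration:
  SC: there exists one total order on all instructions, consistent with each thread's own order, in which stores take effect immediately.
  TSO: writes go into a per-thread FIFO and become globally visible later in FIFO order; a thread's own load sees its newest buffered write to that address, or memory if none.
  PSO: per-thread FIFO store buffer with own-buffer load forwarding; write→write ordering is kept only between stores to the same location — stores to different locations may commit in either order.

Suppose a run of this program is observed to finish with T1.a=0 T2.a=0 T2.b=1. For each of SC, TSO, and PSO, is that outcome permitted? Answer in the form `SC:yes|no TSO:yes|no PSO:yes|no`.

SC:yes TSO:yes PSO:yes

outcome vector order: (T1.a,T2.a,T2.b)
[SC] allowed = {(0,0,0); (0,0,1); (0,0,2); (0,1,1); (0,1,2); (1,0,0); (1,0,1); (1,0,2); (1,1,0); (1,1,1); (1,1,2)}
[TSO] allowed = {(0,0,0); (0,0,1); (0,0,2); (0,1,0); (0,1,1); (0,1,2); (1,0,0); (1,0,1); (1,0,2); (1,1,0); (1,1,1); (1,1,2)}
[PSO] allowed = {(0,0,0); (0,0,1); (0,0,2); (0,1,0); (0,1,1); (0,1,2); (1,0,0); (1,0,1); (1,0,2); (1,1,0); (1,1,1); (1,1,2)}
target (0,0,1) ∈ {SC,TSO,PSO}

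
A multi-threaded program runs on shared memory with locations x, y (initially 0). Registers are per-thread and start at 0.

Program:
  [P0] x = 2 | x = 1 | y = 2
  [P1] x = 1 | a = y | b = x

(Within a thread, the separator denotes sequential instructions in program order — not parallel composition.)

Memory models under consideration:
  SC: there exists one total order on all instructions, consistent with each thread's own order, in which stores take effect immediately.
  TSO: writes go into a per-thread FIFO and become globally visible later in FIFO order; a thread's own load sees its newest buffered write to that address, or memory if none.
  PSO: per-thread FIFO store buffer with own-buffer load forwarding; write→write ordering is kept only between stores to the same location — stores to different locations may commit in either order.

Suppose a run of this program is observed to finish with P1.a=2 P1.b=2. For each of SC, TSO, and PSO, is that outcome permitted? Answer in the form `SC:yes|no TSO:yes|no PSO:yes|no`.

outcome vector order: (P1.a,P1.b)
under SC → 01; 02; 21
under TSO → 01; 02; 21
under PSO → 01; 02; 21; 22
target 22 ∈ {PSO}

SC:no TSO:no PSO:yes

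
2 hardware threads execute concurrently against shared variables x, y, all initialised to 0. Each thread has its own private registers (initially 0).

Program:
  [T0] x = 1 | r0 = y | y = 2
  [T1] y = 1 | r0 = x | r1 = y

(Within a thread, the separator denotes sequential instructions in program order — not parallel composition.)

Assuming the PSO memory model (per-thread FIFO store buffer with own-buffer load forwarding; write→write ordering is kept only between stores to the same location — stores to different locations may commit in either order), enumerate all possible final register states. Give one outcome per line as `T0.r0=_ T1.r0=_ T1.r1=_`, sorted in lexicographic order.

outcome vector order: (T0.r0,T1.r0,T1.r1)
|PSO outcomes| = 8

T0.r0=0 T1.r0=0 T1.r1=1
T0.r0=0 T1.r0=0 T1.r1=2
T0.r0=0 T1.r0=1 T1.r1=1
T0.r0=0 T1.r0=1 T1.r1=2
T0.r0=1 T1.r0=0 T1.r1=1
T0.r0=1 T1.r0=0 T1.r1=2
T0.r0=1 T1.r0=1 T1.r1=1
T0.r0=1 T1.r0=1 T1.r1=2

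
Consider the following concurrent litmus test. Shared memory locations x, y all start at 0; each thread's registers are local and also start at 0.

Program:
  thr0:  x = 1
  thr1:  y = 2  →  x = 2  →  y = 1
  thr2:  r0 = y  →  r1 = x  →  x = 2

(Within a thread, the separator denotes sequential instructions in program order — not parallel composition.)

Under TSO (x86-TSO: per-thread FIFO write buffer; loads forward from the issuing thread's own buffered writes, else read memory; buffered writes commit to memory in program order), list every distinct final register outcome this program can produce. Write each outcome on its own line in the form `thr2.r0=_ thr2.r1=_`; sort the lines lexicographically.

outcome vector order: (thr2.r0,thr2.r1)
|TSO outcomes| = 8

thr2.r0=0 thr2.r1=0
thr2.r0=0 thr2.r1=1
thr2.r0=0 thr2.r1=2
thr2.r0=1 thr2.r1=1
thr2.r0=1 thr2.r1=2
thr2.r0=2 thr2.r1=0
thr2.r0=2 thr2.r1=1
thr2.r0=2 thr2.r1=2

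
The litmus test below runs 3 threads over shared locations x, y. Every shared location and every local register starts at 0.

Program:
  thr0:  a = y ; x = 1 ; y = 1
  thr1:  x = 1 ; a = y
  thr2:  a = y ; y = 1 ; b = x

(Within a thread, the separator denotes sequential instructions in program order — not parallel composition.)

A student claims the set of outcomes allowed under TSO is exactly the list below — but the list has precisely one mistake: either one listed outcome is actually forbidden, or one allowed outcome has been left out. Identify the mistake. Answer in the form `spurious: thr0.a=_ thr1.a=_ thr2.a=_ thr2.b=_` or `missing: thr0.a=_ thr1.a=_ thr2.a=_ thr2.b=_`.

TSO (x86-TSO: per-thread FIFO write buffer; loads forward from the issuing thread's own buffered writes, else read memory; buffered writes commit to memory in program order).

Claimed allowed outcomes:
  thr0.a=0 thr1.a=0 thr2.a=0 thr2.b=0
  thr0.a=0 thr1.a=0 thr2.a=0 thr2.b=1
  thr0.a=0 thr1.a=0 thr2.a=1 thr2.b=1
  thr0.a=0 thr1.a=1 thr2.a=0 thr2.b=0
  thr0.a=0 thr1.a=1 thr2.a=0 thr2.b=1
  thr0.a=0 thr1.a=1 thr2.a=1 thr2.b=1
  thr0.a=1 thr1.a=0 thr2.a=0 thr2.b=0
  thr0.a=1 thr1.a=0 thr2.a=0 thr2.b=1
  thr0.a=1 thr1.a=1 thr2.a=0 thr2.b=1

missing: thr0.a=1 thr1.a=1 thr2.a=0 thr2.b=0

outcome vector order: (thr0.a,thr1.a,thr2.a,thr2.b)
TSO: 10 outcomes — {<0 0 0 0> <0 0 0 1> <0 0 1 1> <0 1 0 0> <0 1 0 1> <0 1 1 1> <1 0 0 0> <1 0 0 1> <1 1 0 0> <1 1 0 1>}
TSO∖claimed = {<1 1 0 0>}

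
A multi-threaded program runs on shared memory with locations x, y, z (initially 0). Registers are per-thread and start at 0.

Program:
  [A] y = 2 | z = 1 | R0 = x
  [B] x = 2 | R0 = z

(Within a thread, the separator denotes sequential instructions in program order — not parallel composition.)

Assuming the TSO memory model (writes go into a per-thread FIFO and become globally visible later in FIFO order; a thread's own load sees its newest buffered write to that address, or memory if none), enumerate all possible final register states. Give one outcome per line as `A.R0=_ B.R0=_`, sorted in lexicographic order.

A.R0=0 B.R0=0
A.R0=0 B.R0=1
A.R0=2 B.R0=0
A.R0=2 B.R0=1

outcome vector order: (A.R0,B.R0)
|TSO outcomes| = 4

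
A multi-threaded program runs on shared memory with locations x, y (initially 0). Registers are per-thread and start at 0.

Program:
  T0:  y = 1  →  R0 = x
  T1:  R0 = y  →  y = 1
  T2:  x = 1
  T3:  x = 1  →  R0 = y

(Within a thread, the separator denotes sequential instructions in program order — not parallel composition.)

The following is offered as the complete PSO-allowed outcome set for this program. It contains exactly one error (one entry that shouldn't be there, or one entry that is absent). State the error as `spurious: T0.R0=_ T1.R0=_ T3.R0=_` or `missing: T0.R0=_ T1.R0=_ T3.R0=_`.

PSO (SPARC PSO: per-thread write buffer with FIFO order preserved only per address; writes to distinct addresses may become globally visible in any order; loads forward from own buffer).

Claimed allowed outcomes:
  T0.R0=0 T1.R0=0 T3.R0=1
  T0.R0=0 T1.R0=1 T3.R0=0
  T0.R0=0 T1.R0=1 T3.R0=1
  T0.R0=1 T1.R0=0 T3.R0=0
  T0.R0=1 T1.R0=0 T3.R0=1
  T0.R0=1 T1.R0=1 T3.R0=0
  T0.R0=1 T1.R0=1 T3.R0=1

outcome vector order: (T0.R0,T1.R0,T3.R0)
PSO: 8 outcomes — {<0 0 0>; <0 0 1>; <0 1 0>; <0 1 1>; <1 0 0>; <1 0 1>; <1 1 0>; <1 1 1>}
PSO∖claimed = {<0 0 0>}

missing: T0.R0=0 T1.R0=0 T3.R0=0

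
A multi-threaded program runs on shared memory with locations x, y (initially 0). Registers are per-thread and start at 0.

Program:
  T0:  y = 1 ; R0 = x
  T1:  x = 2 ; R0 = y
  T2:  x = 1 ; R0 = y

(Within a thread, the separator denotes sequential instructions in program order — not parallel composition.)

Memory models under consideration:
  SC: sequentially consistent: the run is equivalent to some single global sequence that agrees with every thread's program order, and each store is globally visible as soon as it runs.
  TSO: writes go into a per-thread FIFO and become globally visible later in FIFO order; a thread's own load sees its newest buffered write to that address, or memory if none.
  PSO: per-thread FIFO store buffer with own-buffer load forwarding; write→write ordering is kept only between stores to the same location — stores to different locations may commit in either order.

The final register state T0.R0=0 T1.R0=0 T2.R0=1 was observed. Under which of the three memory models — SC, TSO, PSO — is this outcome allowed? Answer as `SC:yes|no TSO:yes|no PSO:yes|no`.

outcome vector order: (T0.R0,T1.R0,T2.R0)
SC: 9 outcomes — {011; 100; 101; 110; 111; 200; 201; 210; 211}
TSO: 12 outcomes — {000; 001; 010; 011; 100; 101; 110; 111; 200; 201; 210; 211}
PSO: 12 outcomes — {000; 001; 010; 011; 100; 101; 110; 111; 200; 201; 210; 211}
target 001 ∈ {TSO,PSO}

SC:no TSO:yes PSO:yes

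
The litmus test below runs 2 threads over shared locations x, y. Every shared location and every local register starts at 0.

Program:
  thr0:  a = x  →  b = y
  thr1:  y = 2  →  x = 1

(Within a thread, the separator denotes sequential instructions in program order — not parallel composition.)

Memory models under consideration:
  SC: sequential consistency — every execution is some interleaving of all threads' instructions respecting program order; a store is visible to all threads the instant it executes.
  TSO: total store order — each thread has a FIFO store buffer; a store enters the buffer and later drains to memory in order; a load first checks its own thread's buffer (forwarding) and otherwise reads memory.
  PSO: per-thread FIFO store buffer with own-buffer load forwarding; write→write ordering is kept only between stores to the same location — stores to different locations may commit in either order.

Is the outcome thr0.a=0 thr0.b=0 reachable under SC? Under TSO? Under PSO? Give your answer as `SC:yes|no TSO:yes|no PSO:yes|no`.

SC:yes TSO:yes PSO:yes

outcome vector order: (thr0.a,thr0.b)
SC (3): 0/0; 0/2; 1/2
TSO (3): 0/0; 0/2; 1/2
PSO (4): 0/0; 0/2; 1/0; 1/2
target 0/0 ∈ {SC,TSO,PSO}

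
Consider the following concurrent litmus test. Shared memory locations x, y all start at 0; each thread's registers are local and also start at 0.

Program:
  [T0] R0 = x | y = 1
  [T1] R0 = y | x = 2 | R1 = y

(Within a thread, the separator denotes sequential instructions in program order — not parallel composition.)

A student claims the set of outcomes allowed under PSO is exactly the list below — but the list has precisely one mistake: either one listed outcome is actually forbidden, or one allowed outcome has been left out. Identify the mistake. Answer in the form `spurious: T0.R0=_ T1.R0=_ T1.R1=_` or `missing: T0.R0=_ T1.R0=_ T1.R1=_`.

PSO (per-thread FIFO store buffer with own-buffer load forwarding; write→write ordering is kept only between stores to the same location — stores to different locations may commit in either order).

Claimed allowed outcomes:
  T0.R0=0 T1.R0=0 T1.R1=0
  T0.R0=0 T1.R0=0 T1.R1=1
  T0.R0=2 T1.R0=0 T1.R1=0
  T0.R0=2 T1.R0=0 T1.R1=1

missing: T0.R0=0 T1.R0=1 T1.R1=1

outcome vector order: (T0.R0,T1.R0,T1.R1)
PSO (5): 000, 001, 011, 200, 201
PSO∖claimed = {011}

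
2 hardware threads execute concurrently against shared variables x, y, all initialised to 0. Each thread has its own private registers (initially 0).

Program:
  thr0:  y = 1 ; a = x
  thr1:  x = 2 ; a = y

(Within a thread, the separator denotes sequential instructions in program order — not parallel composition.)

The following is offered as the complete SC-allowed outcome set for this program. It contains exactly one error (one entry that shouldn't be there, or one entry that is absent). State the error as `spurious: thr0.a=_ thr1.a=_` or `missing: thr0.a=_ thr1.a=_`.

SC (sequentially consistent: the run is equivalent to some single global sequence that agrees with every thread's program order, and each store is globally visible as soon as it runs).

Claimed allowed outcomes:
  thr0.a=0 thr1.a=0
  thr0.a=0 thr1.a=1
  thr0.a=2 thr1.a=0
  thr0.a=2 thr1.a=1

outcome vector order: (thr0.a,thr1.a)
under SC → 0/1; 2/0; 2/1
claimed∖SC = {0/0}

spurious: thr0.a=0 thr1.a=0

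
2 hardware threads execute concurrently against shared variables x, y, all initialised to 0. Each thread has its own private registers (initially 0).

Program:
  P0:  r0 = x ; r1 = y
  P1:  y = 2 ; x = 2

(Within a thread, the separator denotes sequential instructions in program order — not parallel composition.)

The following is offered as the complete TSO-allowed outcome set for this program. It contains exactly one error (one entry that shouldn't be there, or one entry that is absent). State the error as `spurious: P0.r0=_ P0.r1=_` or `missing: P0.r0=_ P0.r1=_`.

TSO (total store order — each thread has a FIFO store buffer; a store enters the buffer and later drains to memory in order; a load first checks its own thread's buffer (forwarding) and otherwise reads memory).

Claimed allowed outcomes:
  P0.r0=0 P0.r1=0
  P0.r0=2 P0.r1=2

outcome vector order: (P0.r0,P0.r1)
TSO: 3 outcomes — {(0,0); (0,2); (2,2)}
TSO∖claimed = {(0,2)}

missing: P0.r0=0 P0.r1=2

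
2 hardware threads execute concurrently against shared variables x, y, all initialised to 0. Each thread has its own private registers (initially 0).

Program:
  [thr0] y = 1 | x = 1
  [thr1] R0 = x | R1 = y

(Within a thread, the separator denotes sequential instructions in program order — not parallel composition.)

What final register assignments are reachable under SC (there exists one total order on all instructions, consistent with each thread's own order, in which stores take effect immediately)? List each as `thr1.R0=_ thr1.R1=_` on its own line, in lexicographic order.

outcome vector order: (thr1.R0,thr1.R1)
|SC outcomes| = 3

thr1.R0=0 thr1.R1=0
thr1.R0=0 thr1.R1=1
thr1.R0=1 thr1.R1=1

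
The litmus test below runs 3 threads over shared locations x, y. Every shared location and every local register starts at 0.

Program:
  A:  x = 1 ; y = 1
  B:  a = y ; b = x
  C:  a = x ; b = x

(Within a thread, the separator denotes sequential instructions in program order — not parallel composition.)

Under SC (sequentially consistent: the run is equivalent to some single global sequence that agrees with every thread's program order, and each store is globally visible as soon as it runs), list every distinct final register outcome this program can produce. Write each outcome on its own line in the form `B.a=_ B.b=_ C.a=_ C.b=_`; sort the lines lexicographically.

B.a=0 B.b=0 C.a=0 C.b=0
B.a=0 B.b=0 C.a=0 C.b=1
B.a=0 B.b=0 C.a=1 C.b=1
B.a=0 B.b=1 C.a=0 C.b=0
B.a=0 B.b=1 C.a=0 C.b=1
B.a=0 B.b=1 C.a=1 C.b=1
B.a=1 B.b=1 C.a=0 C.b=0
B.a=1 B.b=1 C.a=0 C.b=1
B.a=1 B.b=1 C.a=1 C.b=1

outcome vector order: (B.a,B.b,C.a,C.b)
|SC outcomes| = 9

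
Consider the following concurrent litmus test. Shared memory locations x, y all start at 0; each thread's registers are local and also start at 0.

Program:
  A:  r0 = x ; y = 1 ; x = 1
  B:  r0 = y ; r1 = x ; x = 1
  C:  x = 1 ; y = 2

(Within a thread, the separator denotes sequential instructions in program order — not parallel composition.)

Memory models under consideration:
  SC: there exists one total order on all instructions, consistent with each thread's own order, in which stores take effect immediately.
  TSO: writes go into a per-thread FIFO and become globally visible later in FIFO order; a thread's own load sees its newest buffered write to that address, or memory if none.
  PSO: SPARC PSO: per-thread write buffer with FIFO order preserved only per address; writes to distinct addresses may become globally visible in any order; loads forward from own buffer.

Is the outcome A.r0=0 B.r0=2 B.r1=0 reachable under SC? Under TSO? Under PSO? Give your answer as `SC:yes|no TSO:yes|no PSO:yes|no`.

outcome vector order: (A.r0,B.r0,B.r1)
SC: 9 outcomes — {(0,0,0); (0,0,1); (0,1,0); (0,1,1); (0,2,1); (1,0,0); (1,0,1); (1,1,1); (1,2,1)}
TSO: 9 outcomes — {(0,0,0); (0,0,1); (0,1,0); (0,1,1); (0,2,1); (1,0,0); (1,0,1); (1,1,1); (1,2,1)}
PSO: 11 outcomes — {(0,0,0); (0,0,1); (0,1,0); (0,1,1); (0,2,0); (0,2,1); (1,0,0); (1,0,1); (1,1,1); (1,2,0); (1,2,1)}
target (0,2,0) ∈ {PSO}

SC:no TSO:no PSO:yes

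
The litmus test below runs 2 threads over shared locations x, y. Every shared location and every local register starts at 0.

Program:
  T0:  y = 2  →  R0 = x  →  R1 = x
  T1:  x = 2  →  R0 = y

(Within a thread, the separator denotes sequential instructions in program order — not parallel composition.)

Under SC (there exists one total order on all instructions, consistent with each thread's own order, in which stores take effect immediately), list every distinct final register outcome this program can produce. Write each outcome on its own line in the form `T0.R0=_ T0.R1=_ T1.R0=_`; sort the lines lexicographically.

T0.R0=0 T0.R1=0 T1.R0=2
T0.R0=0 T0.R1=2 T1.R0=2
T0.R0=2 T0.R1=2 T1.R0=0
T0.R0=2 T0.R1=2 T1.R0=2

outcome vector order: (T0.R0,T0.R1,T1.R0)
|SC outcomes| = 4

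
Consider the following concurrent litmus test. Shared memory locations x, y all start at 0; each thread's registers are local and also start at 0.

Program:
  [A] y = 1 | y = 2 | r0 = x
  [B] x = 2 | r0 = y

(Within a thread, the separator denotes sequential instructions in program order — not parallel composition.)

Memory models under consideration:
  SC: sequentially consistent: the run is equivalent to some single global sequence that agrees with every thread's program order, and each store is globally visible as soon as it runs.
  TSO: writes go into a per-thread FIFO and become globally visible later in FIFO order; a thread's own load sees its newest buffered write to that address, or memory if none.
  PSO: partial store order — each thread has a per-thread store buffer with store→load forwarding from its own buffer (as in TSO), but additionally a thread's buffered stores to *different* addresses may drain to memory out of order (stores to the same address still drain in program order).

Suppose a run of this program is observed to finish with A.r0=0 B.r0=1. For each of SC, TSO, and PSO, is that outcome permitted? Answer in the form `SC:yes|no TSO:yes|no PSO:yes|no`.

SC:no TSO:yes PSO:yes

outcome vector order: (A.r0,B.r0)
under SC → <0 2> <2 0> <2 1> <2 2>
under TSO → <0 0> <0 1> <0 2> <2 0> <2 1> <2 2>
under PSO → <0 0> <0 1> <0 2> <2 0> <2 1> <2 2>
target <0 1> ∈ {TSO,PSO}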